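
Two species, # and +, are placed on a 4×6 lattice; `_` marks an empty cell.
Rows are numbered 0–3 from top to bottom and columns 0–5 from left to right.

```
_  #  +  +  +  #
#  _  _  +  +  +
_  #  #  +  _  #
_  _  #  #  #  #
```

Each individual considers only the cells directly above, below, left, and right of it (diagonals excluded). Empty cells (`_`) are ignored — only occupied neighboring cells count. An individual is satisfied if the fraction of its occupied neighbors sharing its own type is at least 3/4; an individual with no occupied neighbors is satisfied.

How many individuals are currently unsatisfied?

9

Row 0: (0,1)# 0/1 not · (0,2)+ 1/2 not · (0,3)+ 3/3 satisfied · (0,4)+ 2/3 not · (0,5)# 0/2 not
Row 1: (1,0)# 0/0 satisfied · (1,3)+ 3/3 satisfied · (1,4)+ 3/3 satisfied · (1,5)+ 1/3 not
Row 2: (2,1)# 1/1 satisfied · (2,2)# 2/3 not · (2,3)+ 1/3 not · (2,5)# 1/2 not
Row 3: (3,2)# 2/2 satisfied · (3,3)# 2/3 not · (3,4)# 2/2 satisfied · (3,5)# 2/2 satisfied
Unsatisfied: (0,1), (0,2), (0,4), (0,5), (1,5), (2,2), (2,3), (2,5), (3,3) — 9 in total.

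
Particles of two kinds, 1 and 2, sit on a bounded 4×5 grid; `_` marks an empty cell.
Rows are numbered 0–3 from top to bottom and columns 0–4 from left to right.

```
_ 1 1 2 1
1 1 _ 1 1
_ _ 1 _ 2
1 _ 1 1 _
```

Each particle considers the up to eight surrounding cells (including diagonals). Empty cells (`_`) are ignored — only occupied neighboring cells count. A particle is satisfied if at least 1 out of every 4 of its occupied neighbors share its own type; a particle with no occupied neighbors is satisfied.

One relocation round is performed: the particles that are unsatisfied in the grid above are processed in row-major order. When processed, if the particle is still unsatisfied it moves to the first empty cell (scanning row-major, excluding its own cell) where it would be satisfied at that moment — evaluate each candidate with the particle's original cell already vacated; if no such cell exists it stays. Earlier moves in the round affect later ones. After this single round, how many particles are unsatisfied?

Initially unsatisfied (in order): (0,3), (2,4).
  (0,3) → (3,4).
  (2,4): now satisfied by earlier moves; stays.
Resulting grid:
_ 1 1 _ 1
1 1 _ 1 1
_ _ 1 _ 2
1 _ 1 1 2
All satisfied now.

0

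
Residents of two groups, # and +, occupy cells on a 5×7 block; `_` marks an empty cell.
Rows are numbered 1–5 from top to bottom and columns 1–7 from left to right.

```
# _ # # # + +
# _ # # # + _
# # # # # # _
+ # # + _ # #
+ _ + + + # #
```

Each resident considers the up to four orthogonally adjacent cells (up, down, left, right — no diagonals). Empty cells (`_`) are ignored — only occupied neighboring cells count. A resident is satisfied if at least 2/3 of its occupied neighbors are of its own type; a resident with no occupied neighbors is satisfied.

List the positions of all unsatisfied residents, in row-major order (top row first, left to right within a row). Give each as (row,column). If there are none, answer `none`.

(1,1)# 1/1 ok
(1,3)# 2/2 ok
(1,4)# 3/3 ok
(1,5)# 2/3 ok
(1,6)+ 2/3 ok
(1,7)+ 1/1 ok
(2,1)# 2/2 ok
(2,3)# 3/3 ok
(2,4)# 4/4 ok
(2,5)# 3/4 ok
(2,6)+ 1/3 unhappy
(3,1)# 2/3 ok
(3,2)# 3/3 ok
(3,3)# 4/4 ok
(3,4)# 3/4 ok
(3,5)# 3/3 ok
(3,6)# 2/3 ok
(4,1)+ 1/3 unhappy
(4,2)# 2/3 ok
(4,3)# 2/4 unhappy
(4,4)+ 1/3 unhappy
(4,6)# 3/3 ok
(4,7)# 2/2 ok
(5,1)+ 1/1 ok
(5,3)+ 1/2 unhappy
(5,4)+ 3/3 ok
(5,5)+ 1/2 unhappy
(5,6)# 2/3 ok
(5,7)# 2/2 ok

(2,6), (4,1), (4,3), (4,4), (5,3), (5,5)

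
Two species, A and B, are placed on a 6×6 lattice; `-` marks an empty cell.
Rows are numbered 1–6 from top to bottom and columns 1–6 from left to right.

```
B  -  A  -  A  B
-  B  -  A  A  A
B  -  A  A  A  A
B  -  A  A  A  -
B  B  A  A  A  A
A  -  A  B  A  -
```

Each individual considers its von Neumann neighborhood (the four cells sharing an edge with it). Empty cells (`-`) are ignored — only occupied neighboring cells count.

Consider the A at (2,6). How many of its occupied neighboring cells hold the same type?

2

Occupied neighbors of (2,6): (1,6)=B, (3,6)=A, (2,5)=A.
Same type (A): 2 of 3.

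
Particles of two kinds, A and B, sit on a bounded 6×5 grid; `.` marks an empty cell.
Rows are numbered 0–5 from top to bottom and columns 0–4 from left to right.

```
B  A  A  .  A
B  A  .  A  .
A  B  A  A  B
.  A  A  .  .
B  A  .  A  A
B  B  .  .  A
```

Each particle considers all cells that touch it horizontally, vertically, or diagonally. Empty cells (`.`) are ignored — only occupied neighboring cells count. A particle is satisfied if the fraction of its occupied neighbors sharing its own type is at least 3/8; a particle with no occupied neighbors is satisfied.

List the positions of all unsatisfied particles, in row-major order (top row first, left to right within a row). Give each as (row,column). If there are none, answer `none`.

(0,0), (2,1), (2,4)

(0,0)B 1/3 ✗
(0,1)A 2/4 ✓
(0,2)A 3/3 ✓
(0,4)A 1/1 ✓
(1,0)B 2/5 ✓
(1,1)A 4/7 ✓
(1,3)A 4/5 ✓
(2,0)A 2/4 ✓
(2,1)B 1/6 ✗
(2,2)A 5/6 ✓
(2,3)A 3/4 ✓
(2,4)B 0/2 ✗
(3,1)A 4/6 ✓
(3,2)A 5/6 ✓
(4,0)B 2/4 ✓
(4,1)A 2/5 ✓
(4,3)A 3/3 ✓
(4,4)A 2/2 ✓
(5,0)B 2/3 ✓
(5,1)B 2/3 ✓
(5,4)A 2/2 ✓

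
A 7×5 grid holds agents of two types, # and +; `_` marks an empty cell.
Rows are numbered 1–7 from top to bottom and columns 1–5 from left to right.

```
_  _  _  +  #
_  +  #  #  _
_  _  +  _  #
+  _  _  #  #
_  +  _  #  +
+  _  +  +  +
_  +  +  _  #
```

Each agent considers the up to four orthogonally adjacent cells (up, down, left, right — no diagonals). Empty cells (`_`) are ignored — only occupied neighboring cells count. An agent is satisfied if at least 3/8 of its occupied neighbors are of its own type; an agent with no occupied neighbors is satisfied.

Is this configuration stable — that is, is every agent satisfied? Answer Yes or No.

(1,4)+ 0/2 unhappy
(1,5)# 0/1 unhappy
(2,2)+ 0/1 unhappy
(2,3)# 1/3 unhappy
(2,4)# 1/2 ok
(3,3)+ 0/1 unhappy
(3,5)# 1/1 ok
(4,1)+ 0/0 ok
(4,4)# 2/2 ok
(4,5)# 2/3 ok
(5,2)+ 0/0 ok
(5,4)# 1/3 unhappy
(5,5)+ 1/3 unhappy
(6,1)+ 0/0 ok
(6,3)+ 2/2 ok
(6,4)+ 2/3 ok
(6,5)+ 2/3 ok
(7,2)+ 1/1 ok
(7,3)+ 2/2 ok
(7,5)# 0/1 unhappy
For instance (1,4) has only 0/2 same-type neighbors, below 3/8.

No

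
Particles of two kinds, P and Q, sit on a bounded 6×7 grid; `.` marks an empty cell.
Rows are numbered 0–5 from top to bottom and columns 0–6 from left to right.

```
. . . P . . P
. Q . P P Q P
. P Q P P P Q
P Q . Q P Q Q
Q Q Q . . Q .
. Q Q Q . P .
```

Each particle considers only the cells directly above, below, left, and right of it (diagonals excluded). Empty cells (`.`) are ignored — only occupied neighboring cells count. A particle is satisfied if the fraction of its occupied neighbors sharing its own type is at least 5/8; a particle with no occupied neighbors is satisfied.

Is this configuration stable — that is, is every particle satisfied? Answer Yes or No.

No

Row 0: (0,3)P 1/1 ✓ · (0,6)P 1/1 ✓
Row 1: (1,1)Q 0/1 ✗ · (1,3)P 3/3 ✓ · (1,4)P 2/3 ✓ · (1,5)Q 0/3 ✗ · (1,6)P 1/3 ✗
Row 2: (2,1)P 0/3 ✗ · (2,2)Q 0/2 ✗ · (2,3)P 2/4 ✗ · (2,4)P 4/4 ✓ · (2,5)P 1/4 ✗ · (2,6)Q 1/3 ✗
Row 3: (3,0)P 0/2 ✗ · (3,1)Q 1/3 ✗ · (3,3)Q 0/2 ✗ · (3,4)P 1/3 ✗ · (3,5)Q 2/4 ✗ · (3,6)Q 2/2 ✓
Row 4: (4,0)Q 1/2 ✗ · (4,1)Q 4/4 ✓ · (4,2)Q 2/2 ✓ · (4,5)Q 1/2 ✗
Row 5: (5,1)Q 2/2 ✓ · (5,2)Q 3/3 ✓ · (5,3)Q 1/1 ✓ · (5,5)P 0/1 ✗
For instance (1,1) has only 0/1 same-type neighbors, below 5/8.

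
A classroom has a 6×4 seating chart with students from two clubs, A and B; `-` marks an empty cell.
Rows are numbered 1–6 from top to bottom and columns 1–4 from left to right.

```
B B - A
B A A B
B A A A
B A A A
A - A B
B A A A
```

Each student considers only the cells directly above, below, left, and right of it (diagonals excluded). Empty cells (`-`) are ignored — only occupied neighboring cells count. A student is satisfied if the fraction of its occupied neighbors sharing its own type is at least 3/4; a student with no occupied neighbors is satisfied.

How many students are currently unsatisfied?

Row 1: (1,1)B 2/2 ✓ · (1,2)B 1/2 ✗ · (1,4)A 0/1 ✗
Row 2: (2,1)B 2/3 ✗ · (2,2)A 2/4 ✗ · (2,3)A 2/3 ✗ · (2,4)B 0/3 ✗
Row 3: (3,1)B 2/3 ✗ · (3,2)A 3/4 ✓ · (3,3)A 4/4 ✓ · (3,4)A 2/3 ✗
Row 4: (4,1)B 1/3 ✗ · (4,2)A 2/3 ✗ · (4,3)A 4/4 ✓ · (4,4)A 2/3 ✗
Row 5: (5,1)A 0/2 ✗ · (5,3)A 2/3 ✗ · (5,4)B 0/3 ✗
Row 6: (6,1)B 0/2 ✗ · (6,2)A 1/2 ✗ · (6,3)A 3/3 ✓ · (6,4)A 1/2 ✗
Unsatisfied: (1,2), (1,4), (2,1), (2,2), (2,3), (2,4), (3,1), (3,4), (4,1), (4,2), (4,4), (5,1), (5,3), (5,4), (6,1), (6,2), (6,4) — 17 in total.

17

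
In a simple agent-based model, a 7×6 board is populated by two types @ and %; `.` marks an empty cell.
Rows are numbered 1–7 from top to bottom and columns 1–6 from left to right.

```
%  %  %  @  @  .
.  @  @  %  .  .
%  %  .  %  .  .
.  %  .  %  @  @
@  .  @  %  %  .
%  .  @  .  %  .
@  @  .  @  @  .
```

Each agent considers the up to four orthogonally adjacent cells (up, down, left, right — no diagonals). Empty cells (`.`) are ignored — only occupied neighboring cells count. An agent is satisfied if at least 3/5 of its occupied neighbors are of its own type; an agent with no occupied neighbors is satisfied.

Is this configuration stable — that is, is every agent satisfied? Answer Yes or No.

No

Row 1: (1,1)% 1/1 ✓ · (1,2)% 2/3 ✓ · (1,3)% 1/3 ✗ · (1,4)@ 1/3 ✗ · (1,5)@ 1/1 ✓
Row 2: (2,2)@ 1/3 ✗ · (2,3)@ 1/3 ✗ · (2,4)% 1/3 ✗
Row 3: (3,1)% 1/1 ✓ · (3,2)% 2/3 ✓ · (3,4)% 2/2 ✓
Row 4: (4,2)% 1/1 ✓ · (4,4)% 2/3 ✓ · (4,5)@ 1/3 ✗ · (4,6)@ 1/1 ✓
Row 5: (5,1)@ 0/1 ✗ · (5,3)@ 1/2 ✗ · (5,4)% 2/3 ✓ · (5,5)% 2/3 ✓
Row 6: (6,1)% 0/2 ✗ · (6,3)@ 1/1 ✓ · (6,5)% 1/2 ✗
Row 7: (7,1)@ 1/2 ✗ · (7,2)@ 1/1 ✓ · (7,4)@ 1/1 ✓ · (7,5)@ 1/2 ✗
For instance (1,3) has only 1/3 same-type neighbors, below 3/5.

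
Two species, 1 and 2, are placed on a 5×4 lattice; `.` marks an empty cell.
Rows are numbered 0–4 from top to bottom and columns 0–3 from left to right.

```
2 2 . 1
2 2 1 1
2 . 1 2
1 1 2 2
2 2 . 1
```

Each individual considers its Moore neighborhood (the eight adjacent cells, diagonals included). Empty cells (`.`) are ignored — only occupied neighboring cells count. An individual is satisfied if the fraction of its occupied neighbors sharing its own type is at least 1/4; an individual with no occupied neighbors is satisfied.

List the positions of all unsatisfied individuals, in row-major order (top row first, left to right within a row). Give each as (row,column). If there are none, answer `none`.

Row 0: (0,0)2 3/3 ✓ · (0,1)2 3/4 ✓ · (0,3)1 2/2 ✓
Row 1: (1,0)2 4/4 ✓ · (1,1)2 4/6 ✓ · (1,2)1 3/6 ✓ · (1,3)1 3/4 ✓
Row 2: (2,0)2 2/4 ✓ · (2,2)1 3/7 ✓ · (2,3)2 2/5 ✓
Row 3: (3,0)1 1/4 ✓ · (3,1)1 2/6 ✓ · (3,2)2 3/6 ✓ · (3,3)2 2/4 ✓
Row 4: (4,0)2 1/3 ✓ · (4,1)2 2/4 ✓ · (4,3)1 0/2 ✗

(4,3)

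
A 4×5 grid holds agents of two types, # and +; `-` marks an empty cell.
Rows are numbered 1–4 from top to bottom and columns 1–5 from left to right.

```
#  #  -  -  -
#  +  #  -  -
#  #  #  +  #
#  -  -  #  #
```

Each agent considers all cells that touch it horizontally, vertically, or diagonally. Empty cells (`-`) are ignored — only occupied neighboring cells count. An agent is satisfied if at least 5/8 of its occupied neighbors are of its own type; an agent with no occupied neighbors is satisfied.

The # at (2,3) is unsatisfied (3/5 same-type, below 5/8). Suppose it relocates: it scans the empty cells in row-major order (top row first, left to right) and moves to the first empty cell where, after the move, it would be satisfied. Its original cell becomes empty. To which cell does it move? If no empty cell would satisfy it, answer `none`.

(1,4)

Vacating (2,3). Empty cells in order:
  (1,3): 1/2 same-type → still unsatisfied.
  (1,4): 0/0 same-type → satisfied — stop here.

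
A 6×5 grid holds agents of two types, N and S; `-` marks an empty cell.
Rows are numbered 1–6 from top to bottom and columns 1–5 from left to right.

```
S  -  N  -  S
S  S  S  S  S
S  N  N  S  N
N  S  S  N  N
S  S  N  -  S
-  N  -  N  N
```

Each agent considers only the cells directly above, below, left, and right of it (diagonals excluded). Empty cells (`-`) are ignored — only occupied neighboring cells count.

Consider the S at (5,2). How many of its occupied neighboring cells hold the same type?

Occupied neighbors of (5,2): (4,2)=S, (6,2)=N, (5,1)=S, (5,3)=N.
Same type (S): 2 of 4.

2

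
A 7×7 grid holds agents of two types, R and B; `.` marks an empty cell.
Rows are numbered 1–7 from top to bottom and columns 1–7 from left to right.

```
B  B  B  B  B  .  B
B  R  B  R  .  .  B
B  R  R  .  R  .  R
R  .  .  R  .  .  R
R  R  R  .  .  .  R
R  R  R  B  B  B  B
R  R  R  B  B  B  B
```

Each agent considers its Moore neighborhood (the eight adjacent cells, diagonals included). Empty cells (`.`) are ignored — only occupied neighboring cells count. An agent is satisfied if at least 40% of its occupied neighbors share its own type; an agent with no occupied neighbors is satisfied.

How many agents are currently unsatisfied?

Row 1: (1,1)B 2/3 ok · (1,2)B 4/5 ok · (1,3)B 3/5 ok · (1,4)B 3/4 ok · (1,5)B 1/2 ok · (1,7)B 1/1 ok
Row 2: (2,1)B 3/5 ok · (2,2)R 2/8 unhappy · (2,3)B 3/7 ok · (2,4)R 2/6 unhappy · (2,7)B 1/2 ok
Row 3: (3,1)B 1/4 unhappy · (3,2)R 3/6 ok · (3,3)R 4/5 ok · (3,5)R 2/2 ok · (3,7)R 1/2 ok
Row 4: (4,1)R 3/4 ok · (4,4)R 3/3 ok · (4,7)R 2/2 ok
Row 5: (5,1)R 4/4 ok · (5,2)R 6/6 ok · (5,3)R 4/5 ok · (5,7)R 1/3 unhappy
Row 6: (6,1)R 5/5 ok · (6,2)R 8/8 ok · (6,3)R 5/7 ok · (6,4)B 3/6 ok · (6,5)B 5/5 ok · (6,6)B 5/6 ok · (6,7)B 3/4 ok
Row 7: (7,1)R 3/3 ok · (7,2)R 5/5 ok · (7,3)R 3/5 ok · (7,4)B 3/5 ok · (7,5)B 5/5 ok · (7,6)B 5/5 ok · (7,7)B 3/3 ok
Unsatisfied: (2,2), (2,4), (3,1), (5,7) — 4 in total.

4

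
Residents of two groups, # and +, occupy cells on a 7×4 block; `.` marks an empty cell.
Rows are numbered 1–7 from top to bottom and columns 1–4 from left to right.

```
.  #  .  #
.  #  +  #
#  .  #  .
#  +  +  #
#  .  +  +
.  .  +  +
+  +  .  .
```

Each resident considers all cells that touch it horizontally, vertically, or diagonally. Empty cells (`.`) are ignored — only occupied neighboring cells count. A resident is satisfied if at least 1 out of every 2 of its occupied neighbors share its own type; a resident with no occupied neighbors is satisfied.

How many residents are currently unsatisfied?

(1,2)# 1/2 satisfied
(1,4)# 1/2 satisfied
(2,2)# 3/4 satisfied
(2,3)+ 0/5 not
(2,4)# 2/3 satisfied
(3,1)# 2/3 satisfied
(3,3)# 3/6 satisfied
(4,1)# 2/3 satisfied
(4,2)+ 2/6 not
(4,3)+ 3/5 satisfied
(4,4)# 1/4 not
(5,1)# 1/2 satisfied
(5,3)+ 5/6 satisfied
(5,4)+ 4/5 satisfied
(6,3)+ 4/4 satisfied
(6,4)+ 3/3 satisfied
(7,1)+ 1/1 satisfied
(7,2)+ 2/2 satisfied
Unsatisfied: (2,3), (4,2), (4,4) — 3 in total.

3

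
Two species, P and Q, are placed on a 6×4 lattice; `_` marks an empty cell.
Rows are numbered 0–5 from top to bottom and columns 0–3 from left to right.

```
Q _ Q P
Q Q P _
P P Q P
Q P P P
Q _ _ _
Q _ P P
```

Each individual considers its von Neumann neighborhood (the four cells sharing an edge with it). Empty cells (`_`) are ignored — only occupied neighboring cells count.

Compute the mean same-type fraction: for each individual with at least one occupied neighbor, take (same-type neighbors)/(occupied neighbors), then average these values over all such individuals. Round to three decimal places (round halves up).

0.556

Row 0: (0,0)Q 1/1 · (0,2)Q 0/2 · (0,3)P 0/1
Row 1: (1,0)Q 2/3 · (1,1)Q 1/3 · (1,2)P 0/3
Row 2: (2,0)P 1/3 · (2,1)P 2/4 · (2,2)Q 0/4 · (2,3)P 1/2
Row 3: (3,0)Q 1/3 · (3,1)P 2/3 · (3,2)P 2/3 · (3,3)P 2/2
Row 4: (4,0)Q 2/2
Row 5: (5,0)Q 1/1 · (5,2)P 1/1 · (5,3)P 1/1
Sum over 18 individuals: 1/1 + 0/2 + 0/1 + 2/3 + 1/3 + 0/3 + 1/3 + 2/4 + 0/4 + 1/2 + 1/3 + 2/3 + 2/3 + 2/2 + 2/2 + 1/1 + 1/1 + 1/1 = 10; mean = 10 ÷ 18 = 5/9 = 0.555555… → 0.556.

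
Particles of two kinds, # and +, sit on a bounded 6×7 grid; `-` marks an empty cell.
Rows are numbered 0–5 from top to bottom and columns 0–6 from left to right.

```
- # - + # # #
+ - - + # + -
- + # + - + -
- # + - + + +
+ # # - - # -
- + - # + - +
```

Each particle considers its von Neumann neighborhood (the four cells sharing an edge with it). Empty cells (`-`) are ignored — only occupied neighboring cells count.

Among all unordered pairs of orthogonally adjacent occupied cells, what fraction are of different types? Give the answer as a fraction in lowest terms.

Scan each occupied cell's neighbors to the right and below so each pair is counted once.
From row 0: 2 unlike of 6 pairs (running 2/6).
From row 1: 2 unlike of 4 pairs (running 4/10).
From row 2: 4 unlike of 5 pairs (running 8/15).
From row 3: 3 unlike of 6 pairs (running 11/21).
From row 4: 2 unlike of 3 pairs (running 13/24).
From row 5: 1 unlike of 1 pairs (running 14/25).
Total adjacent occupied pairs: 25; unlike-type pairs: 14.
14/25 is already in lowest terms.

14/25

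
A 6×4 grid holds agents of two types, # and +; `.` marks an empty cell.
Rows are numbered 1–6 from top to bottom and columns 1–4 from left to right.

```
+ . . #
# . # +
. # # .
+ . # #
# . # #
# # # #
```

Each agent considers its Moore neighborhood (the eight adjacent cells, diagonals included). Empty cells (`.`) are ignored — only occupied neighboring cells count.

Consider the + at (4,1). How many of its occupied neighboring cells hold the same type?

0

Occupied neighbors of (4,1): (3,2)=#, (5,1)=#.
Same type (+): 0 of 2.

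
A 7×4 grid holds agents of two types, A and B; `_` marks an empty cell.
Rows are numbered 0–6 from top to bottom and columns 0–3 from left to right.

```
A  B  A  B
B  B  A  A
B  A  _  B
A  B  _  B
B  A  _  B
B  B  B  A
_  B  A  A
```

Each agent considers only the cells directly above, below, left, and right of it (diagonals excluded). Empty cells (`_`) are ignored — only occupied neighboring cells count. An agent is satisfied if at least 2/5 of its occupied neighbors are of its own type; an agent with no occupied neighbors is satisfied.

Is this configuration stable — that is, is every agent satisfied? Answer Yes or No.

Row 0: (0,0)A 0/2 ✗ · (0,1)B 1/3 ✗ · (0,2)A 1/3 ✗ · (0,3)B 0/2 ✗
Row 1: (1,0)B 2/3 ✓ · (1,1)B 2/4 ✓ · (1,2)A 2/3 ✓ · (1,3)A 1/3 ✗
Row 2: (2,0)B 1/3 ✗ · (2,1)A 0/3 ✗ · (2,3)B 1/2 ✓
Row 3: (3,0)A 0/3 ✗ · (3,1)B 0/3 ✗ · (3,3)B 2/2 ✓
Row 4: (4,0)B 1/3 ✗ · (4,1)A 0/3 ✗ · (4,3)B 1/2 ✓
Row 5: (5,0)B 2/2 ✓ · (5,1)B 3/4 ✓ · (5,2)B 1/3 ✗ · (5,3)A 1/3 ✗
Row 6: (6,1)B 1/2 ✓ · (6,2)A 1/3 ✗ · (6,3)A 2/2 ✓
For instance (0,0) has only 0/2 same-type neighbors, below 2/5.

No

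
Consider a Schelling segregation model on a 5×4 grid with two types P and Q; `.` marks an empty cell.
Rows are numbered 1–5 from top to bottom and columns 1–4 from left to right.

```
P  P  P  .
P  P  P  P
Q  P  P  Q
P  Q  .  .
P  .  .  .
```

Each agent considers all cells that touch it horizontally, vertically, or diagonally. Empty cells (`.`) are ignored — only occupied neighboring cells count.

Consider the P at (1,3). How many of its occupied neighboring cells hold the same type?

Occupied neighbors of (1,3): (1,2)=P, (2,2)=P, (2,3)=P, (2,4)=P.
Same type (P): 4 of 4.

4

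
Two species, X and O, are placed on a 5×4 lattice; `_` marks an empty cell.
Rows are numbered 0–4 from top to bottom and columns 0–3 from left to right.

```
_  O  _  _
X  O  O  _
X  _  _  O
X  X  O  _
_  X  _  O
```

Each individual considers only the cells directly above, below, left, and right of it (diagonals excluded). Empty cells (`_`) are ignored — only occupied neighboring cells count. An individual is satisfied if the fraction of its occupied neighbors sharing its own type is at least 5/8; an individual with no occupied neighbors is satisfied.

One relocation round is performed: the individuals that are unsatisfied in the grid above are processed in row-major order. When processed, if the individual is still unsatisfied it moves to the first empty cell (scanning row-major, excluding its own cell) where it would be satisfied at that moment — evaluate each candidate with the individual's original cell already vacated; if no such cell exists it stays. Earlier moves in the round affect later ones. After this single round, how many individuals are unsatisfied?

Initially unsatisfied (in order): (1,0), (3,2).
  (1,0) → (0,3).
  (3,2) → (0,0).
Resulting grid:
O O _ X
_ O O _
X _ _ O
X X _ _
_ X _ O
All satisfied now.

0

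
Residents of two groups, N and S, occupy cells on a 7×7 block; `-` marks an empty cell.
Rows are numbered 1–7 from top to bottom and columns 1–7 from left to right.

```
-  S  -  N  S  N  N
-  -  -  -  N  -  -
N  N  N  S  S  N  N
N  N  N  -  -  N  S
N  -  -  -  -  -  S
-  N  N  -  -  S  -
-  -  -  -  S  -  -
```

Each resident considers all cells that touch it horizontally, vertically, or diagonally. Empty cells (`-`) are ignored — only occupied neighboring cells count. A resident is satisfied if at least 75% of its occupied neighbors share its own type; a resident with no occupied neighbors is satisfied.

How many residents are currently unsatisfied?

(1,2)S 0/0 satisfied
(1,4)N 1/2 not
(1,5)S 0/3 not
(1,6)N 2/3 not
(1,7)N 1/1 satisfied
(2,5)N 3/6 not
(3,1)N 3/3 satisfied
(3,2)N 5/5 satisfied
(3,3)N 3/4 satisfied
(3,4)S 1/4 not
(3,5)S 1/4 not
(3,6)N 3/5 not
(3,7)N 2/3 not
(4,1)N 4/4 satisfied
(4,2)N 6/6 satisfied
(4,3)N 3/4 satisfied
(4,6)N 2/5 not
(4,7)S 1/4 not
(5,1)N 3/3 satisfied
(5,7)S 2/3 not
(6,2)N 2/2 satisfied
(6,3)N 1/1 satisfied
(6,6)S 2/2 satisfied
(7,5)S 1/1 satisfied
Unsatisfied: (1,4), (1,5), (1,6), (2,5), (3,4), (3,5), (3,6), (3,7), (4,6), (4,7), (5,7) — 11 in total.

11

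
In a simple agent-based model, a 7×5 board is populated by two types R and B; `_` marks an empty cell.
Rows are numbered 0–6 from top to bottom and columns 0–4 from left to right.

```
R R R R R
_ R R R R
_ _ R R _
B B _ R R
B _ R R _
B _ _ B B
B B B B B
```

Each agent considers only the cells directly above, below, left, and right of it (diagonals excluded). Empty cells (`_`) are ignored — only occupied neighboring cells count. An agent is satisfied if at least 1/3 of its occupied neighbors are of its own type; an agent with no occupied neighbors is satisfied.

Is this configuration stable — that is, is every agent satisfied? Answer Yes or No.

(0,0)R 1/1 ✓
(0,1)R 3/3 ✓
(0,2)R 3/3 ✓
(0,3)R 3/3 ✓
(0,4)R 2/2 ✓
(1,1)R 2/2 ✓
(1,2)R 4/4 ✓
(1,3)R 4/4 ✓
(1,4)R 2/2 ✓
(2,2)R 2/2 ✓
(2,3)R 3/3 ✓
(3,0)B 2/2 ✓
(3,1)B 1/1 ✓
(3,3)R 3/3 ✓
(3,4)R 1/1 ✓
(4,0)B 2/2 ✓
(4,2)R 1/1 ✓
(4,3)R 2/3 ✓
(5,0)B 2/2 ✓
(5,3)B 2/3 ✓
(5,4)B 2/2 ✓
(6,0)B 2/2 ✓
(6,1)B 2/2 ✓
(6,2)B 2/2 ✓
(6,3)B 3/3 ✓
(6,4)B 2/2 ✓
All meet the threshold, so the configuration is stable.

Yes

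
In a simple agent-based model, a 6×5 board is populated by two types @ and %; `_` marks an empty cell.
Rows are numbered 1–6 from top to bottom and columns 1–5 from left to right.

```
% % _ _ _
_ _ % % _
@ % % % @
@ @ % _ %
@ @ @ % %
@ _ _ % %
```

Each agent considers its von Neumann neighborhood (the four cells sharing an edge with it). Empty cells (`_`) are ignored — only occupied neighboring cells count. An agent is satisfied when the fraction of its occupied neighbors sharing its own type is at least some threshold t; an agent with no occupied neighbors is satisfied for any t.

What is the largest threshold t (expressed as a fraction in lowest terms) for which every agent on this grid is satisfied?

0/1

Row 1: (1,1)% 1/1 · (1,2)% 1/1
Row 2: (2,3)% 2/2 · (2,4)% 2/2
Row 3: (3,1)@ 1/2 · (3,2)% 1/3 · (3,3)% 4/4 · (3,4)% 2/3 · (3,5)@ 0/2
Row 4: (4,1)@ 3/3 · (4,2)@ 2/4 · (4,3)% 1/3 · (4,5)% 1/2
Row 5: (5,1)@ 3/3 · (5,2)@ 3/3 · (5,3)@ 1/3 · (5,4)% 2/3 · (5,5)% 3/3
Row 6: (6,1)@ 1/1 · (6,4)% 2/2 · (6,5)% 2/2
The smallest same-type fraction is 0/2 at (3,5), which reduces to 0/1. Any threshold above that leaves this agent unsatisfied.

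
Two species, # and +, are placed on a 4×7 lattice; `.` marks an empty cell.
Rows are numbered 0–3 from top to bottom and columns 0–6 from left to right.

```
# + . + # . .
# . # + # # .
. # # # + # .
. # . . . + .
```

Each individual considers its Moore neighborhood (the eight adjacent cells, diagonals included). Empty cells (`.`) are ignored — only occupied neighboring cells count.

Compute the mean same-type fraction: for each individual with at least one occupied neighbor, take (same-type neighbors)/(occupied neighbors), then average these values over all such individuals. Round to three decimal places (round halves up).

0.547

(0,0)# 1/2
(0,1)+ 0/3
(0,3)+ 1/4
(0,4)# 2/4
(1,0)# 2/3
(1,2)# 3/6
(1,3)+ 2/7
(1,4)# 4/7
(1,5)# 3/4
(2,1)# 4/4
(2,2)# 4/5
(2,3)# 3/5
(2,4)+ 2/6
(2,5)# 2/4
(3,1)# 2/2
(3,5)+ 1/2
Sum over 16 individuals: 1/2 + 0/3 + 1/4 + 2/4 + 2/3 + 3/6 + 2/7 + 4/7 + 3/4 + 4/4 + 4/5 + 3/5 + 2/6 + 2/4 + 2/2 + 1/2 = 613/70; mean = 613/70 ÷ 16 = 613/1120 = 0.547321… → 0.547.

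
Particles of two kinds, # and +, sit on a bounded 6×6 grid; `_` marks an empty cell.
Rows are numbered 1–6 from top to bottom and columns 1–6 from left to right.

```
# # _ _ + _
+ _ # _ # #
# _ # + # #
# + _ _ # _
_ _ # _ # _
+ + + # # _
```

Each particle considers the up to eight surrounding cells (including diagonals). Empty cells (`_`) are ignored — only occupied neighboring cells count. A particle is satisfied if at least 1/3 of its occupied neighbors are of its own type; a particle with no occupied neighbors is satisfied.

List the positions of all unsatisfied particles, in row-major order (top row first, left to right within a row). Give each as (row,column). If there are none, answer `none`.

(1,1)# 1/2 ok
(1,2)# 2/3 ok
(1,5)+ 0/2 unhappy
(2,1)+ 0/3 unhappy
(2,3)# 2/3 ok
(2,5)# 3/5 ok
(2,6)# 3/4 ok
(3,1)# 1/3 ok
(3,3)# 1/3 ok
(3,4)+ 0/5 unhappy
(3,5)# 4/5 ok
(3,6)# 4/4 ok
(4,1)# 1/2 ok
(4,2)+ 0/4 unhappy
(4,5)# 3/4 ok
(5,3)# 1/4 unhappy
(5,5)# 3/3 ok
(6,1)+ 1/1 ok
(6,2)+ 2/3 ok
(6,3)+ 1/3 ok
(6,4)# 3/4 ok
(6,5)# 2/2 ok

(1,5), (2,1), (3,4), (4,2), (5,3)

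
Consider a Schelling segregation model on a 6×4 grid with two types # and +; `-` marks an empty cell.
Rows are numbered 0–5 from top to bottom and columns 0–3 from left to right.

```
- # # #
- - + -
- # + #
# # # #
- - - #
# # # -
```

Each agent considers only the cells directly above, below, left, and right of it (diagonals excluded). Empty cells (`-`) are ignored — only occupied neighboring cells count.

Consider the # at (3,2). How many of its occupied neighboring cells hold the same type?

2

Occupied neighbors of (3,2): (2,2)=+, (3,1)=#, (3,3)=#.
Same type (#): 2 of 3.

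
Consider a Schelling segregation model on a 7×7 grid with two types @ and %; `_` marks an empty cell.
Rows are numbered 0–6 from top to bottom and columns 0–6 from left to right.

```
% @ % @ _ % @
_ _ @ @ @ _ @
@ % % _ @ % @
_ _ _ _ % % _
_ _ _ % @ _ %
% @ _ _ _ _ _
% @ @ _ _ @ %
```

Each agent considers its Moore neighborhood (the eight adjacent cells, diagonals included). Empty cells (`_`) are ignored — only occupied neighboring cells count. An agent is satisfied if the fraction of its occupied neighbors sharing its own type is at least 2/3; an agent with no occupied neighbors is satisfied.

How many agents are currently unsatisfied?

Row 0: (0,0)% 0/1 ✗ · (0,1)@ 1/3 ✗ · (0,2)% 0/4 ✗ · (0,3)@ 3/4 ✓ · (0,5)% 0/3 ✗ · (0,6)@ 1/2 ✗
Row 1: (1,2)@ 3/6 ✗ · (1,3)@ 4/6 ✓ · (1,4)@ 3/5 ✗ · (1,6)@ 2/4 ✗
Row 2: (2,0)@ 0/1 ✗ · (2,1)% 1/3 ✗ · (2,2)% 1/3 ✗ · (2,4)@ 2/5 ✗ · (2,5)% 2/6 ✗ · (2,6)@ 1/3 ✗
Row 3: (3,4)% 3/5 ✗ · (3,5)% 3/6 ✗
Row 4: (4,3)% 1/2 ✗ · (4,4)@ 0/3 ✗ · (4,6)% 1/1 ✓
Row 5: (5,0)% 1/3 ✗ · (5,1)@ 2/4 ✗
Row 6: (6,0)% 1/3 ✗ · (6,1)@ 2/4 ✗ · (6,2)@ 2/2 ✓ · (6,5)@ 0/1 ✗ · (6,6)% 0/1 ✗
Unsatisfied: (0,0), (0,1), (0,2), (0,5), (0,6), (1,2), (1,4), (1,6), (2,0), (2,1), (2,2), (2,4), (2,5), (2,6), (3,4), (3,5), (4,3), (4,4), (5,0), (5,1), (6,0), (6,1), (6,5), (6,6) — 24 in total.

24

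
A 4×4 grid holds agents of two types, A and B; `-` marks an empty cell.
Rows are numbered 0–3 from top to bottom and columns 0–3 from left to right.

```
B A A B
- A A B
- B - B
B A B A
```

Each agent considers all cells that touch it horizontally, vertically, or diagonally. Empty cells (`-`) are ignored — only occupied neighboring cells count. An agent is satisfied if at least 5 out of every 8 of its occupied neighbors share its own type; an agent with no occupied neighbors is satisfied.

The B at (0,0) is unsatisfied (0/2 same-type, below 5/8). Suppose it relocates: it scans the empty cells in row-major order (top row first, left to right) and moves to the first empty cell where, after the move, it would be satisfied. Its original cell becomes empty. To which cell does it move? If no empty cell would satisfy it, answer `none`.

none

Vacating (0,0). Empty cells in order:
  (1,0): 1/3 same-type → still unsatisfied.
  (2,0): 2/4 same-type → still unsatisfied.
  (2,2): 4/8 same-type → still unsatisfied.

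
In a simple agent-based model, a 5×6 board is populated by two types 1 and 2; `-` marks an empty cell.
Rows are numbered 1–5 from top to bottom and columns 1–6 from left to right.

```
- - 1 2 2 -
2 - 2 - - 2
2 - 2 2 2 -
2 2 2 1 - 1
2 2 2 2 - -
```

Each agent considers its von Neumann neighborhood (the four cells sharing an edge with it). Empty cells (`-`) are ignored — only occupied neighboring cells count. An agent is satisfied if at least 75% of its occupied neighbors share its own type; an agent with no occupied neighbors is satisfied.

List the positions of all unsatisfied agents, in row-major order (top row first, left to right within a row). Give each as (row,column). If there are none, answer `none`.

(1,3), (1,4), (2,3), (3,4), (4,4), (5,4)

Row 1: (1,3)1 0/2 ✗ · (1,4)2 1/2 ✗ · (1,5)2 1/1 ✓
Row 2: (2,1)2 1/1 ✓ · (2,3)2 1/2 ✗ · (2,6)2 0/0 ✓
Row 3: (3,1)2 2/2 ✓ · (3,3)2 3/3 ✓ · (3,4)2 2/3 ✗ · (3,5)2 1/1 ✓
Row 4: (4,1)2 3/3 ✓ · (4,2)2 3/3 ✓ · (4,3)2 3/4 ✓ · (4,4)1 0/3 ✗ · (4,6)1 0/0 ✓
Row 5: (5,1)2 2/2 ✓ · (5,2)2 3/3 ✓ · (5,3)2 3/3 ✓ · (5,4)2 1/2 ✗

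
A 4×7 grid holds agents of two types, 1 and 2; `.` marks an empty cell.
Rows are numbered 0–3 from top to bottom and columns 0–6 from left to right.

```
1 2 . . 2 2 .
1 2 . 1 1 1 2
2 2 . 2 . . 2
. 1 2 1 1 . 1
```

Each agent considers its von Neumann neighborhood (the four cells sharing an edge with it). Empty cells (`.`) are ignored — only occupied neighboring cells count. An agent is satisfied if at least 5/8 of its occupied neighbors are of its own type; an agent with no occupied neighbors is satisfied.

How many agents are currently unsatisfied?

15

Row 0: (0,0)1 1/2 not · (0,1)2 1/2 not · (0,4)2 1/2 not · (0,5)2 1/2 not
Row 1: (1,0)1 1/3 not · (1,1)2 2/3 satisfied · (1,3)1 1/2 not · (1,4)1 2/3 satisfied · (1,5)1 1/3 not · (1,6)2 1/2 not
Row 2: (2,0)2 1/2 not · (2,1)2 2/3 satisfied · (2,3)2 0/2 not · (2,6)2 1/2 not
Row 3: (3,1)1 0/2 not · (3,2)2 0/2 not · (3,3)1 1/3 not · (3,4)1 1/1 satisfied · (3,6)1 0/1 not
Unsatisfied: (0,0), (0,1), (0,4), (0,5), (1,0), (1,3), (1,5), (1,6), (2,0), (2,3), (2,6), (3,1), (3,2), (3,3), (3,6) — 15 in total.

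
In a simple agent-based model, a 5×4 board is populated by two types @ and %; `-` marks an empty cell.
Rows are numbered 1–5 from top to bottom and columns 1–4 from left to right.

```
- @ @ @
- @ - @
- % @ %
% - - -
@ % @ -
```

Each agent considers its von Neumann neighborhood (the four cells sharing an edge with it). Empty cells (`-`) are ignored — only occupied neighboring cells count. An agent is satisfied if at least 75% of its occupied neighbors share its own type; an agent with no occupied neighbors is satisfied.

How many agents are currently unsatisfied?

9

(1,2)@ 2/2 ✓
(1,3)@ 2/2 ✓
(1,4)@ 2/2 ✓
(2,2)@ 1/2 ✗
(2,4)@ 1/2 ✗
(3,2)% 0/2 ✗
(3,3)@ 0/2 ✗
(3,4)% 0/2 ✗
(4,1)% 0/1 ✗
(5,1)@ 0/2 ✗
(5,2)% 0/2 ✗
(5,3)@ 0/1 ✗
Unsatisfied: (2,2), (2,4), (3,2), (3,3), (3,4), (4,1), (5,1), (5,2), (5,3) — 9 in total.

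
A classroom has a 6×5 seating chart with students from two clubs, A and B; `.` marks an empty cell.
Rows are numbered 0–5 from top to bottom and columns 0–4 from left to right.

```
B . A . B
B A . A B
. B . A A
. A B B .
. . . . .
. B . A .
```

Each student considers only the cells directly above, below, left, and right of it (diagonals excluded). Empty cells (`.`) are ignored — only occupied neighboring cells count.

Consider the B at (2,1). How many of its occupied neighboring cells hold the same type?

0

Occupied neighbors of (2,1): (1,1)=A, (3,1)=A.
Same type (B): 0 of 2.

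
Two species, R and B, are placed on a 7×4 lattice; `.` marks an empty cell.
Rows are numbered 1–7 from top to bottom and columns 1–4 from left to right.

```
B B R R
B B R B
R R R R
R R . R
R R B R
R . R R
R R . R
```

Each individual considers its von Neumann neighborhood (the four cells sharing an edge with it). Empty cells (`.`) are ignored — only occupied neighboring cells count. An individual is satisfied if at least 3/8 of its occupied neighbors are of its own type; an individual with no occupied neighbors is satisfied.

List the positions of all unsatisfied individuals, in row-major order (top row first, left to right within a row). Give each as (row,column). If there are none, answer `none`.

(1,1)B 2/2 satisfied
(1,2)B 2/3 satisfied
(1,3)R 2/3 satisfied
(1,4)R 1/2 satisfied
(2,1)B 2/3 satisfied
(2,2)B 2/4 satisfied
(2,3)R 2/4 satisfied
(2,4)B 0/3 not
(3,1)R 2/3 satisfied
(3,2)R 3/4 satisfied
(3,3)R 3/3 satisfied
(3,4)R 2/3 satisfied
(4,1)R 3/3 satisfied
(4,2)R 3/3 satisfied
(4,4)R 2/2 satisfied
(5,1)R 3/3 satisfied
(5,2)R 2/3 satisfied
(5,3)B 0/3 not
(5,4)R 2/3 satisfied
(6,1)R 2/2 satisfied
(6,3)R 1/2 satisfied
(6,4)R 3/3 satisfied
(7,1)R 2/2 satisfied
(7,2)R 1/1 satisfied
(7,4)R 1/1 satisfied

(2,4), (5,3)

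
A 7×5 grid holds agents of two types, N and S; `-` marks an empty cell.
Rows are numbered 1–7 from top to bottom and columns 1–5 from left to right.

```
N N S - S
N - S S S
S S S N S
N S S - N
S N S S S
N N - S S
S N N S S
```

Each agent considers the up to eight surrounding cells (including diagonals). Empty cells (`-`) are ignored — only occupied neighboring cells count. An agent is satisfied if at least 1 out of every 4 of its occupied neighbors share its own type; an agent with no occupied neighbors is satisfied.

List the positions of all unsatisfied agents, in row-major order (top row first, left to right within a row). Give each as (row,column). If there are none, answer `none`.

(1,1)N 2/2 ✓
(1,2)N 2/4 ✓
(1,3)S 2/3 ✓
(1,5)S 2/2 ✓
(2,1)N 2/4 ✓
(2,3)S 4/6 ✓
(2,4)S 6/7 ✓
(2,5)S 3/4 ✓
(3,1)S 2/4 ✓
(3,2)S 5/7 ✓
(3,3)S 5/6 ✓
(3,4)N 1/7 ✗
(3,5)S 2/4 ✓
(4,1)N 1/5 ✗
(4,2)S 6/8 ✓
(4,3)S 5/7 ✓
(4,5)N 1/4 ✓
(5,1)S 1/5 ✗
(5,2)N 3/7 ✓
(5,3)S 4/6 ✓
(5,4)S 5/6 ✓
(5,5)S 3/4 ✓
(6,1)N 3/5 ✓
(6,2)N 4/7 ✓
(6,4)S 6/7 ✓
(6,5)S 5/5 ✓
(7,1)S 0/3 ✗
(7,2)N 3/4 ✓
(7,3)N 2/4 ✓
(7,4)S 3/4 ✓
(7,5)S 3/3 ✓

(3,4), (4,1), (5,1), (7,1)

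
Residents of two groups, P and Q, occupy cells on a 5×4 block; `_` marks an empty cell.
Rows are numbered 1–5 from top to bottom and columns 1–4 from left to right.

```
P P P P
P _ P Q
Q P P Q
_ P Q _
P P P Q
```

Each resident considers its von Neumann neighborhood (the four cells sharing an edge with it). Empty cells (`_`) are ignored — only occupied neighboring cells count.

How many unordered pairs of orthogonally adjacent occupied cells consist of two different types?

9

Scan each occupied cell's neighbors to the right and below so each pair is counted once.
From row 1: 1 unlike of 6 pairs (running 1/6).
From row 2: 2 unlike of 4 pairs (running 3/10).
From row 3: 3 unlike of 5 pairs (running 6/15).
From row 4: 2 unlike of 3 pairs (running 8/18).
From row 5: 1 unlike of 3 pairs (running 9/21).
Total adjacent occupied pairs: 21; unlike-type pairs: 9.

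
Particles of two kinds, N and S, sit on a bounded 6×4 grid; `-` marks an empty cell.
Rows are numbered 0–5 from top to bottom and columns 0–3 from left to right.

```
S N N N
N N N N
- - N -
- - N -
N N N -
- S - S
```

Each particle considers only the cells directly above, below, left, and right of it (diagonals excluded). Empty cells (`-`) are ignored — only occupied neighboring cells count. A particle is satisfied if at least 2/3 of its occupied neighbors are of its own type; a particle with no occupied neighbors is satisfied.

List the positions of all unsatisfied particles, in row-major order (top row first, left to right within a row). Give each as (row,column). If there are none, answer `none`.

(0,0), (1,0), (5,1)

(0,0)S 0/2 ✗
(0,1)N 2/3 ✓
(0,2)N 3/3 ✓
(0,3)N 2/2 ✓
(1,0)N 1/2 ✗
(1,1)N 3/3 ✓
(1,2)N 4/4 ✓
(1,3)N 2/2 ✓
(2,2)N 2/2 ✓
(3,2)N 2/2 ✓
(4,0)N 1/1 ✓
(4,1)N 2/3 ✓
(4,2)N 2/2 ✓
(5,1)S 0/1 ✗
(5,3)S 0/0 ✓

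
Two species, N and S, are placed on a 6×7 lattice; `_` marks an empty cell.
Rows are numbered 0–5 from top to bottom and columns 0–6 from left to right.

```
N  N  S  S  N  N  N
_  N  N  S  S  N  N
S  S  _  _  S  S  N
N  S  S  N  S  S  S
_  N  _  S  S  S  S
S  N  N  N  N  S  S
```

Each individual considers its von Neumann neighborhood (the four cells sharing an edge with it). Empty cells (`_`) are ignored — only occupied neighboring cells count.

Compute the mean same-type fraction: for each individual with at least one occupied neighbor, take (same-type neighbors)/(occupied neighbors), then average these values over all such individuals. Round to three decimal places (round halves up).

Row 0: (0,0)N 1/1 · (0,1)N 2/3 · (0,2)S 1/3 · (0,3)S 2/3 · (0,4)N 1/3 · (0,5)N 3/3 · (0,6)N 2/2
Row 1: (1,1)N 2/3 · (1,2)N 1/3 · (1,3)S 2/3 · (1,4)S 2/4 · (1,5)N 2/4 · (1,6)N 3/3
Row 2: (2,0)S 1/2 · (2,1)S 2/3 · (2,4)S 3/3 · (2,5)S 2/4 · (2,6)N 1/3
Row 3: (3,0)N 0/2 · (3,1)S 2/4 · (3,2)S 1/2 · (3,3)N 0/3 · (3,4)S 3/4 · (3,5)S 4/4 · (3,6)S 2/3
Row 4: (4,1)N 1/2 · (4,3)S 1/3 · (4,4)S 3/4 · (4,5)S 4/4 · (4,6)S 3/3
Row 5: (5,0)S 0/1 · (5,1)N 2/3 · (5,2)N 2/2 · (5,3)N 2/3 · (5,4)N 1/3 · (5,5)S 2/3 · (5,6)S 2/2
Sum over 37 individuals: 1/1 + 2/3 + 1/3 + 2/3 + 1/3 + 3/3 + 2/2 + 2/3 + 1/3 + 2/3 + 2/4 + 2/4 + 3/3 + 1/2 + 2/3 + 3/3 + 2/4 + 1/3 + 0/2 + 2/4 + 1/2 + 0/3 + 3/4 + 4/4 + 2/3 + 1/2 + 1/3 + 3/4 + 4/4 + 3/3 + 0/1 + 2/3 + 2/2 + 2/3 + 1/3 + 2/3 + 2/2 = 23; mean = 23 ÷ 37 = 23/37 = 0.621621… → 0.622.

0.622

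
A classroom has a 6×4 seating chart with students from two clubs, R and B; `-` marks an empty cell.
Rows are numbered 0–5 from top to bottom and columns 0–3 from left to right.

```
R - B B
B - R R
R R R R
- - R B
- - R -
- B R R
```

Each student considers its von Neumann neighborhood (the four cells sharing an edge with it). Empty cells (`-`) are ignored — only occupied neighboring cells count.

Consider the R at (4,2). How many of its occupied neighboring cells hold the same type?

Occupied neighbors of (4,2): (3,2)=R, (5,2)=R.
Same type (R): 2 of 2.

2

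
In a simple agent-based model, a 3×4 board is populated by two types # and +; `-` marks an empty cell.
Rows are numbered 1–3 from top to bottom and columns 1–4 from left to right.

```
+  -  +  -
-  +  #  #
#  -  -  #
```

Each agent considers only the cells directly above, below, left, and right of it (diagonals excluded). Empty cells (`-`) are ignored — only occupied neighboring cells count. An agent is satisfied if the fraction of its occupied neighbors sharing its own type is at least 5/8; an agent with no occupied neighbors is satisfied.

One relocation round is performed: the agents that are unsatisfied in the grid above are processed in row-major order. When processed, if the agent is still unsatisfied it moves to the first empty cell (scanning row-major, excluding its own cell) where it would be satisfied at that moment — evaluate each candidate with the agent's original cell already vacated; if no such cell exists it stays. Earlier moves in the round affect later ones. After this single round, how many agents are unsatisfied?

0

Initially unsatisfied (in order): (1,3), (2,2), (2,3).
  (1,3) → (1,2).
  (2,2): no empty cell satisfies it; stays.
  (2,3) → (1,4).
Resulting grid:
+ + - #
- + - #
# - - #
All satisfied now.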